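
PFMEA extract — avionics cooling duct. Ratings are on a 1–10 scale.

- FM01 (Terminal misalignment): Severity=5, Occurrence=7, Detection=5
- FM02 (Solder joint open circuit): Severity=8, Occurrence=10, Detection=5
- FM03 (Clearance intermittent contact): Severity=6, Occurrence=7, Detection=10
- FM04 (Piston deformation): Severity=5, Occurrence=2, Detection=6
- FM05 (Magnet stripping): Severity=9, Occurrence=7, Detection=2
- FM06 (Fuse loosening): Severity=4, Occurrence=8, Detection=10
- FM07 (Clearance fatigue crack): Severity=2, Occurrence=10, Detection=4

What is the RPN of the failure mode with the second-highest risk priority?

RPN = Severity × Occurrence × Detection:
  FM01: 5 × 7 × 5 = 175
  FM02: 8 × 10 × 5 = 400
  FM03: 6 × 7 × 10 = 420
  FM04: 5 × 2 × 6 = 60
  FM05: 9 × 7 × 2 = 126
  FM06: 4 × 8 × 10 = 320
  FM07: 2 × 10 × 4 = 80
Sorted descending: 420, 400, 320, 175, 126, 80, 60.
The second-highest RPN is 400 (FM02).

400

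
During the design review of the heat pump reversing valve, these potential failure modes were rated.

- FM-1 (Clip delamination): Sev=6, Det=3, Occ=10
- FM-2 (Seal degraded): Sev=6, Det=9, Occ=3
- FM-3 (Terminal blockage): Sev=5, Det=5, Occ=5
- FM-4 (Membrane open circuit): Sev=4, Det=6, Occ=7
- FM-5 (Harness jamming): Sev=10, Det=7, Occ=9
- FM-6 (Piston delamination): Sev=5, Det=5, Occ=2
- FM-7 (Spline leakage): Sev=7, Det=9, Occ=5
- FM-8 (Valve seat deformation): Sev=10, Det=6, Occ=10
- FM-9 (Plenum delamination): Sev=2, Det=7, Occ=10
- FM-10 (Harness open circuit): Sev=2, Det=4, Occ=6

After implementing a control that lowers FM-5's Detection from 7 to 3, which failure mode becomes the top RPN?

RPN = Severity × Occurrence × Detection:
  FM-1: 6 × 10 × 3 = 180
  FM-2: 6 × 3 × 9 = 162
  FM-3: 5 × 5 × 5 = 125
  FM-4: 4 × 7 × 6 = 168
  FM-5: 10 × 9 × 7 = 630
  FM-6: 5 × 2 × 5 = 50
  FM-7: 7 × 5 × 9 = 315
  FM-8: 10 × 10 × 6 = 600
  FM-9: 2 × 10 × 7 = 140
  FM-10: 2 × 6 × 4 = 48
After action: FM-5 → 10 × 9 × 3 = 270.
Revised RPNs: FM-8=600, FM-7=315, FM-5=270, FM-1=180, FM-4=168, FM-2=162, FM-9=140, FM-3=125, FM-6=50, FM-10=48.
Highest is now FM-8 (600).

FM-8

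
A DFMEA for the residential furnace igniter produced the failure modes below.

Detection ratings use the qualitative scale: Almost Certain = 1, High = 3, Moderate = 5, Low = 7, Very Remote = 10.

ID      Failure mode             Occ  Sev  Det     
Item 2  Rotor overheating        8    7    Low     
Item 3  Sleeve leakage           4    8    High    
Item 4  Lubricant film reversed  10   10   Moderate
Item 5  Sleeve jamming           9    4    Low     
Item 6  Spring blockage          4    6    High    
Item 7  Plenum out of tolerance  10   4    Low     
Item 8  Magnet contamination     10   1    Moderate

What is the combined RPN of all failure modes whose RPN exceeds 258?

RPN = Severity × Occurrence × Detection:
  Item 2: 7 × 8 × 7 = 392
  Item 3: 8 × 4 × 3 = 96
  Item 4: 10 × 10 × 5 = 500
  Item 5: 4 × 9 × 7 = 252
  Item 6: 6 × 4 × 3 = 72
  Item 7: 4 × 10 × 7 = 280
  Item 8: 1 × 10 × 5 = 50
RPN > 258: Item 2 (392), Item 4 (500), Item 7 (280).
Sum: 392 + 500 + 280 = 1172.

1172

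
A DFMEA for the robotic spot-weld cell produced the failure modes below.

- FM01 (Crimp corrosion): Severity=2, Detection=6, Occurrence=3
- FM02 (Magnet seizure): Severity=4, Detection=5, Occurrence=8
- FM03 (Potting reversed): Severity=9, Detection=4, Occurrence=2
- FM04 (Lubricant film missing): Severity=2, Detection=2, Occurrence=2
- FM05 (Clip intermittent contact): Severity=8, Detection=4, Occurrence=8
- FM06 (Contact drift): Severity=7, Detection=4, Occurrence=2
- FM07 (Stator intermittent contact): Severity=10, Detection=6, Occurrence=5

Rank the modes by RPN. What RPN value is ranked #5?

56

RPN = Severity × Occurrence × Detection:
  FM01: 2 × 3 × 6 = 36
  FM02: 4 × 8 × 5 = 160
  FM03: 9 × 2 × 4 = 72
  FM04: 2 × 2 × 2 = 8
  FM05: 8 × 8 × 4 = 256
  FM06: 7 × 2 × 4 = 56
  FM07: 10 × 5 × 6 = 300
Sorted descending: 300, 256, 160, 72, 56, 36, 8.
The fifth-highest RPN is 56 (FM06).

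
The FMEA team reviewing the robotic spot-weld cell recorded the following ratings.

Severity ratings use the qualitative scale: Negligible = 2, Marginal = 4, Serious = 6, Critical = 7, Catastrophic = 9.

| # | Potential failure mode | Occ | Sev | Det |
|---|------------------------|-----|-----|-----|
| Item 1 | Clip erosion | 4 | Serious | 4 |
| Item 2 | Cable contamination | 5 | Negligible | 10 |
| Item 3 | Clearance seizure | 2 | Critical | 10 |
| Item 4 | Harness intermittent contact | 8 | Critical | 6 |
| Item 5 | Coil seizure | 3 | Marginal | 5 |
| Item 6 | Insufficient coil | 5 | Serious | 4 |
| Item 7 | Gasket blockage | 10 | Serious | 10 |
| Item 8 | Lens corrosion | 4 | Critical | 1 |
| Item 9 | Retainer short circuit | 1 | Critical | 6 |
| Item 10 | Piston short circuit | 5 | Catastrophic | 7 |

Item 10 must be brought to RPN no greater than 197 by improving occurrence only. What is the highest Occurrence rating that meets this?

Item 10: S=9, O=5, D=7 → current RPN = 315.
Fixed product = 63. Need 63 × O ≤ 197, so O ≤ 197/63 = 3.13.
Maximum integer Occurrence rating = 3 (gives RPN 189; O=4 would give 252 > 197).

3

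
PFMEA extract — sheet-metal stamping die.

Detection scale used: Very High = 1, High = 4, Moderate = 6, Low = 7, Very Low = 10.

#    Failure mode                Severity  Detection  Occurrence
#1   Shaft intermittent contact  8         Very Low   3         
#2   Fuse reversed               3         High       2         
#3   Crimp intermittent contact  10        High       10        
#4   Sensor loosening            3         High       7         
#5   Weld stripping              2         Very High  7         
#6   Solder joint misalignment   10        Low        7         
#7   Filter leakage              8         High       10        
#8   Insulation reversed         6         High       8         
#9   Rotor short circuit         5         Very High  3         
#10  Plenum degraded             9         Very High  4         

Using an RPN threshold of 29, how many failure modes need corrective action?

RPN = Severity × Occurrence × Detection:
  #1: 8 × 3 × 10 = 240
  #2: 3 × 2 × 4 = 24
  #3: 10 × 10 × 4 = 400
  #4: 3 × 7 × 4 = 84
  #5: 2 × 7 × 1 = 14
  #6: 10 × 7 × 7 = 490
  #7: 8 × 10 × 4 = 320
  #8: 6 × 8 × 4 = 192
  #9: 5 × 3 × 1 = 15
  #10: 9 × 4 × 1 = 36
Modes with RPN ≥ 29: #1 (240), #3 (400), #4 (84), #6 (490), #7 (320), #8 (192), #10 (36) → 7.

7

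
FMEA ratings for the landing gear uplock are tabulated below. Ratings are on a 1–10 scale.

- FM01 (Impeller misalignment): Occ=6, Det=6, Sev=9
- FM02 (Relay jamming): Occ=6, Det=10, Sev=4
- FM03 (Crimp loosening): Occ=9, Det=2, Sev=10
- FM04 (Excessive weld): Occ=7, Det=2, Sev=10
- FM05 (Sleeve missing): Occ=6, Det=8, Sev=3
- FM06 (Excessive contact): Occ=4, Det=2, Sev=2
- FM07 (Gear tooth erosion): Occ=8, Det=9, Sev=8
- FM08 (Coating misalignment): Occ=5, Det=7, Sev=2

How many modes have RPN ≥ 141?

5

RPN = Severity × Occurrence × Detection:
  FM01: 9 × 6 × 6 = 324
  FM02: 4 × 6 × 10 = 240
  FM03: 10 × 9 × 2 = 180
  FM04: 10 × 7 × 2 = 140
  FM05: 3 × 6 × 8 = 144
  FM06: 2 × 4 × 2 = 16
  FM07: 8 × 8 × 9 = 576
  FM08: 2 × 5 × 7 = 70
Modes with RPN ≥ 141: FM01 (324), FM02 (240), FM03 (180), FM05 (144), FM07 (576) → 5.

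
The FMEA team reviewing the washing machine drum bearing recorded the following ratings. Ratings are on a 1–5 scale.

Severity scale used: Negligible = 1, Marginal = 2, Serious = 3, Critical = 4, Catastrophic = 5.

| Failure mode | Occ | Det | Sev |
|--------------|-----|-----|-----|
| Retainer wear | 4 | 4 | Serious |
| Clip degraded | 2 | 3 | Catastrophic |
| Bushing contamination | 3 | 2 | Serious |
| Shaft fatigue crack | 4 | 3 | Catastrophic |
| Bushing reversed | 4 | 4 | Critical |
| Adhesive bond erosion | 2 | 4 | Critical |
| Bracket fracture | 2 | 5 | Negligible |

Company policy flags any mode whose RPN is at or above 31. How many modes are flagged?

4

RPN = Severity × Occurrence × Detection:
  Retainer wear: 3 × 4 × 4 = 48
  Clip degraded: 5 × 2 × 3 = 30
  Bushing contamination: 3 × 3 × 2 = 18
  Shaft fatigue crack: 5 × 4 × 3 = 60
  Bushing reversed: 4 × 4 × 4 = 64
  Adhesive bond erosion: 4 × 2 × 4 = 32
  Bracket fracture: 1 × 2 × 5 = 10
Modes with RPN ≥ 31: Retainer wear (48), Shaft fatigue crack (60), Bushing reversed (64), Adhesive bond erosion (32) → 4.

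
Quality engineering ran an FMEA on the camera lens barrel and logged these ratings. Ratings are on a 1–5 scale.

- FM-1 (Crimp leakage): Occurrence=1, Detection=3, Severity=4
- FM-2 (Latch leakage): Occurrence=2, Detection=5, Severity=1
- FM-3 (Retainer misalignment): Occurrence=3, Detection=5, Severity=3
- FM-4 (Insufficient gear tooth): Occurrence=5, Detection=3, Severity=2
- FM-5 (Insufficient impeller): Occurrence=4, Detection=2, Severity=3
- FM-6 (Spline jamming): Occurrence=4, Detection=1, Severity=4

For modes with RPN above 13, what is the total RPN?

RPN = Severity × Occurrence × Detection:
  FM-1: 4 × 1 × 3 = 12
  FM-2: 1 × 2 × 5 = 10
  FM-3: 3 × 3 × 5 = 45
  FM-4: 2 × 5 × 3 = 30
  FM-5: 3 × 4 × 2 = 24
  FM-6: 4 × 4 × 1 = 16
RPN > 13: FM-3 (45), FM-4 (30), FM-5 (24), FM-6 (16).
Sum: 45 + 30 + 24 + 16 = 115.

115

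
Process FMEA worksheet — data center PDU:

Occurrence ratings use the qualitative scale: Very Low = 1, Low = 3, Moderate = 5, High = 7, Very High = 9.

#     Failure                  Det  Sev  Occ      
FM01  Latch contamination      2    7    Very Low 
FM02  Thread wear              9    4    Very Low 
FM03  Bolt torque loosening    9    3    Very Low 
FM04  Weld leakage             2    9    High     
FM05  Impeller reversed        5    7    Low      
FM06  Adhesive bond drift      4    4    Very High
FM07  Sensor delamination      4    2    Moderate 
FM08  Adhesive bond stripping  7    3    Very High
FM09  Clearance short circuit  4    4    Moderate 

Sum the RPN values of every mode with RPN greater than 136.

333

RPN = Severity × Occurrence × Detection:
  FM01: 7 × 1 × 2 = 14
  FM02: 4 × 1 × 9 = 36
  FM03: 3 × 1 × 9 = 27
  FM04: 9 × 7 × 2 = 126
  FM05: 7 × 3 × 5 = 105
  FM06: 4 × 9 × 4 = 144
  FM07: 2 × 5 × 4 = 40
  FM08: 3 × 9 × 7 = 189
  FM09: 4 × 5 × 4 = 80
RPN > 136: FM06 (144), FM08 (189).
Sum: 144 + 189 = 333.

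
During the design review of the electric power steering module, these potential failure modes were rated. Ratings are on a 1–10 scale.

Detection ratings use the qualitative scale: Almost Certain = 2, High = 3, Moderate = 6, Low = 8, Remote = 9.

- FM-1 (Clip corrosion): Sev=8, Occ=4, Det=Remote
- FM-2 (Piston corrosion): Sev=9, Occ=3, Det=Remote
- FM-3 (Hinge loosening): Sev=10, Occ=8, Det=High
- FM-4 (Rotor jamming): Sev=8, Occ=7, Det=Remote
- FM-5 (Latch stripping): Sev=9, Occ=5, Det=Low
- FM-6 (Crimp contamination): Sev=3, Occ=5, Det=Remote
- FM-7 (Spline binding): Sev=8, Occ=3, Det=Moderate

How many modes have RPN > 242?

4

RPN = Severity × Occurrence × Detection:
  FM-1: 8 × 4 × 9 = 288
  FM-2: 9 × 3 × 9 = 243
  FM-3: 10 × 8 × 3 = 240
  FM-4: 8 × 7 × 9 = 504
  FM-5: 9 × 5 × 8 = 360
  FM-6: 3 × 5 × 9 = 135
  FM-7: 8 × 3 × 6 = 144
Modes with RPN > 242: FM-1 (288), FM-2 (243), FM-4 (504), FM-5 (360) → 4.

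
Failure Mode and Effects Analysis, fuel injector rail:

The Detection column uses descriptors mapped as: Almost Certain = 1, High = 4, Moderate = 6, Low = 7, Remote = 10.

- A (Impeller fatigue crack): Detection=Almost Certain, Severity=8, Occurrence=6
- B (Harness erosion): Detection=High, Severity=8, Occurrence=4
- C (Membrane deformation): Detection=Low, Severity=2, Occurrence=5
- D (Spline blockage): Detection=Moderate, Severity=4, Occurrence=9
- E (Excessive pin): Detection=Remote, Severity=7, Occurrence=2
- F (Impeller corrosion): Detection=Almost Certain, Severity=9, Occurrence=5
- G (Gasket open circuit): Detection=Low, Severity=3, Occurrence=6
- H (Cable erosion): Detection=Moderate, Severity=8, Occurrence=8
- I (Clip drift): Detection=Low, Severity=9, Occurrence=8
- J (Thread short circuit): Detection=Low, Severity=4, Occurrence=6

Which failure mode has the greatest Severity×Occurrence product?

Criticality = Severity × Occurrence:
  A: 8 × 6 = 48
  B: 8 × 4 = 32
  C: 2 × 5 = 10
  D: 4 × 9 = 36
  E: 7 × 2 = 14
  F: 9 × 5 = 45
  G: 3 × 6 = 18
  H: 8 × 8 = 64
  I: 9 × 8 = 72
  J: 4 × 6 = 24
Highest criticality is 72 → I.

I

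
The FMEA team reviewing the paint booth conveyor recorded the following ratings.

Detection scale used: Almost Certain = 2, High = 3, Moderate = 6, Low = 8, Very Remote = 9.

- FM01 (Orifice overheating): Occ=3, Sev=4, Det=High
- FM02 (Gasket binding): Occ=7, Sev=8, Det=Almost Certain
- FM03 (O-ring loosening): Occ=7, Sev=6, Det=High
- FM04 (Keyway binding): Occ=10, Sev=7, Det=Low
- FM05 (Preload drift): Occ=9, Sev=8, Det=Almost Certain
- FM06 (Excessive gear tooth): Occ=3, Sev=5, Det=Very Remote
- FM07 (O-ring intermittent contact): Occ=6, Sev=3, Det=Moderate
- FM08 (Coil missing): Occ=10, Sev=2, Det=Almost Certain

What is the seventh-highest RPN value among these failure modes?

RPN = Severity × Occurrence × Detection:
  FM01: 4 × 3 × 3 = 36
  FM02: 8 × 7 × 2 = 112
  FM03: 6 × 7 × 3 = 126
  FM04: 7 × 10 × 8 = 560
  FM05: 8 × 9 × 2 = 144
  FM06: 5 × 3 × 9 = 135
  FM07: 3 × 6 × 6 = 108
  FM08: 2 × 10 × 2 = 40
Sorted descending: 560, 144, 135, 126, 112, 108, 40, 36.
The seventh-highest RPN is 40 (FM08).

40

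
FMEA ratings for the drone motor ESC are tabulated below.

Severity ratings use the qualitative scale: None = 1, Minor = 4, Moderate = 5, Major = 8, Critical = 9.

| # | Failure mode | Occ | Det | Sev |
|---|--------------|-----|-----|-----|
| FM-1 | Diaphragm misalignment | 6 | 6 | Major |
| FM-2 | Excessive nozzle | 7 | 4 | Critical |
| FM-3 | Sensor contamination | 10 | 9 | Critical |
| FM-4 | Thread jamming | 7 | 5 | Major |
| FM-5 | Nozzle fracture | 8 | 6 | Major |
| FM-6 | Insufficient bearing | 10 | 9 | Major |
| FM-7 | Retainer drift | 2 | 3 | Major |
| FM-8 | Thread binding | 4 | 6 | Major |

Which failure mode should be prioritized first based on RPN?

RPN = Severity × Occurrence × Detection:
  FM-1: 8 × 6 × 6 = 288
  FM-2: 9 × 7 × 4 = 252
  FM-3: 9 × 10 × 9 = 810
  FM-4: 8 × 7 × 5 = 280
  FM-5: 8 × 8 × 6 = 384
  FM-6: 8 × 10 × 9 = 720
  FM-7: 8 × 2 × 3 = 48
  FM-8: 8 × 4 × 6 = 192
Highest RPN is 810 → FM-3.

FM-3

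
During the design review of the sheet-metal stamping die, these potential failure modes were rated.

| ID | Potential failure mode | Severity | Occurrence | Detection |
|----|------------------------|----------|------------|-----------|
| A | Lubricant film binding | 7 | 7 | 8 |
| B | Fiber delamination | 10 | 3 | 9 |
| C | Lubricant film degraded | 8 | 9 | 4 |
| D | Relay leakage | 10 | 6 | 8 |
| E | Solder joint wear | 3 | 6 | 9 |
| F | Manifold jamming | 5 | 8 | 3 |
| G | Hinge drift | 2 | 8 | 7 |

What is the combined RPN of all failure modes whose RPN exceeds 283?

RPN = Severity × Occurrence × Detection:
  A: 7 × 7 × 8 = 392
  B: 10 × 3 × 9 = 270
  C: 8 × 9 × 4 = 288
  D: 10 × 6 × 8 = 480
  E: 3 × 6 × 9 = 162
  F: 5 × 8 × 3 = 120
  G: 2 × 8 × 7 = 112
RPN > 283: A (392), C (288), D (480).
Sum: 392 + 288 + 480 = 1160.

1160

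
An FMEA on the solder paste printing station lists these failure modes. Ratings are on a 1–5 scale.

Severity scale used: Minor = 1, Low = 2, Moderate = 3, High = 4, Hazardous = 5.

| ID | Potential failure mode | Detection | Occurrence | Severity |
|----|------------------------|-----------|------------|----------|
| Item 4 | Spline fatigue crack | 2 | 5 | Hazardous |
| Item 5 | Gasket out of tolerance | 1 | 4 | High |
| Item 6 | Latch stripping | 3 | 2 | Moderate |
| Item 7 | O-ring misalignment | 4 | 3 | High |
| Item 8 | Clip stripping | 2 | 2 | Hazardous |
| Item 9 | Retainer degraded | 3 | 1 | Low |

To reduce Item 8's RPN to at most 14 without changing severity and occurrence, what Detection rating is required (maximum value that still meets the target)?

1

Item 8: S=5, O=2, D=2 → current RPN = 20.
Fixed product = 10. Need 10 × D ≤ 14, so D ≤ 14/10 = 1.40.
Maximum integer Detection rating = 1 (gives RPN 10; D=2 would give 20 > 14).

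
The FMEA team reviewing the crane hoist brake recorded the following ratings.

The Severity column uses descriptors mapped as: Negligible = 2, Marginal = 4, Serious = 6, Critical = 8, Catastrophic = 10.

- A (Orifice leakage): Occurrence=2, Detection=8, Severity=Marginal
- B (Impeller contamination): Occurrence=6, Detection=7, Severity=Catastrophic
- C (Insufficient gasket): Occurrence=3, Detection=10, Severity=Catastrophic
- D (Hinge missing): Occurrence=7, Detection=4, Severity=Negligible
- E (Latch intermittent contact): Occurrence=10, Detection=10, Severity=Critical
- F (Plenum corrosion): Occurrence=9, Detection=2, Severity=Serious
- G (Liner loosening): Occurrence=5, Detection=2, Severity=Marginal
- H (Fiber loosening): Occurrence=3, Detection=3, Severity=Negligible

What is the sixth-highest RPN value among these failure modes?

RPN = Severity × Occurrence × Detection:
  A: 4 × 2 × 8 = 64
  B: 10 × 6 × 7 = 420
  C: 10 × 3 × 10 = 300
  D: 2 × 7 × 4 = 56
  E: 8 × 10 × 10 = 800
  F: 6 × 9 × 2 = 108
  G: 4 × 5 × 2 = 40
  H: 2 × 3 × 3 = 18
Sorted descending: 800, 420, 300, 108, 64, 56, 40, 18.
The sixth-highest RPN is 56 (D).

56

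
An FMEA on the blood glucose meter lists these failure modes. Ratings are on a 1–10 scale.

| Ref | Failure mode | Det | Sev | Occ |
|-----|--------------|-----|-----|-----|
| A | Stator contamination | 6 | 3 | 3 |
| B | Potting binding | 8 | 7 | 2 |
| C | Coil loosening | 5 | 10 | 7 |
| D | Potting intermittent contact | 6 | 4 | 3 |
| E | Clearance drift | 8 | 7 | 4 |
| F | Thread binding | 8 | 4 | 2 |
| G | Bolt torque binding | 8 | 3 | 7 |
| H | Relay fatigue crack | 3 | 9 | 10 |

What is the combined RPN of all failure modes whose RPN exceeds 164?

RPN = Severity × Occurrence × Detection:
  A: 3 × 3 × 6 = 54
  B: 7 × 2 × 8 = 112
  C: 10 × 7 × 5 = 350
  D: 4 × 3 × 6 = 72
  E: 7 × 4 × 8 = 224
  F: 4 × 2 × 8 = 64
  G: 3 × 7 × 8 = 168
  H: 9 × 10 × 3 = 270
RPN > 164: C (350), E (224), G (168), H (270).
Sum: 350 + 224 + 168 + 270 = 1012.

1012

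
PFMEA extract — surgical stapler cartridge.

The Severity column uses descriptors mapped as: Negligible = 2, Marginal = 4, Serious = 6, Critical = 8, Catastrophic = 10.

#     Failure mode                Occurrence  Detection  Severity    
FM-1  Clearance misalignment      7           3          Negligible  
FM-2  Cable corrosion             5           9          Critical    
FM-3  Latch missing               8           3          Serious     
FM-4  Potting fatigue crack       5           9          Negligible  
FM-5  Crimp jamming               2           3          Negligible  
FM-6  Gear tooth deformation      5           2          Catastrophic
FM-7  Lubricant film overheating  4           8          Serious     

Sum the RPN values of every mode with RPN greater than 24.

928

RPN = Severity × Occurrence × Detection:
  FM-1: 2 × 7 × 3 = 42
  FM-2: 8 × 5 × 9 = 360
  FM-3: 6 × 8 × 3 = 144
  FM-4: 2 × 5 × 9 = 90
  FM-5: 2 × 2 × 3 = 12
  FM-6: 10 × 5 × 2 = 100
  FM-7: 6 × 4 × 8 = 192
RPN > 24: FM-1 (42), FM-2 (360), FM-3 (144), FM-4 (90), FM-6 (100), FM-7 (192).
Sum: 42 + 360 + 144 + 90 + 100 + 192 = 928.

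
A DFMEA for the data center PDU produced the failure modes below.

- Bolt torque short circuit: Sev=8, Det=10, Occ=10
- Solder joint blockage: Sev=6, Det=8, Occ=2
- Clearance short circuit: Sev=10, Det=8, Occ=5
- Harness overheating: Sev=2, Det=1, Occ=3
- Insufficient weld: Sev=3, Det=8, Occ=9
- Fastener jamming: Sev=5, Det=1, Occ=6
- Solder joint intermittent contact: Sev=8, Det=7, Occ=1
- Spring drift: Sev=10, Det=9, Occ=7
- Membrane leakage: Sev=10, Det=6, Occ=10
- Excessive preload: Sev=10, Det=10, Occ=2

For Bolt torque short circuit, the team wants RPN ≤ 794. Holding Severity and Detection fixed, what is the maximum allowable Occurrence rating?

9

Bolt torque short circuit: S=8, O=10, D=10 → current RPN = 800.
Fixed product = 80. Need 80 × O ≤ 794, so O ≤ 794/80 = 9.93.
Maximum integer Occurrence rating = 9 (gives RPN 720; O=10 would give 800 > 794).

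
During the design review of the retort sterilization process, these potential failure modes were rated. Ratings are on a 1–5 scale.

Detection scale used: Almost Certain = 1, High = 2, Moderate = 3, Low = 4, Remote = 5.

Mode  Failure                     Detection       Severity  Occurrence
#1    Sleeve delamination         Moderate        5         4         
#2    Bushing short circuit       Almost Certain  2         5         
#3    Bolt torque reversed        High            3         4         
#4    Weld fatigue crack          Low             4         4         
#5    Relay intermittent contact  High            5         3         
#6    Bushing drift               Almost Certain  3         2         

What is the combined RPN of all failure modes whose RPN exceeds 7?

188

RPN = Severity × Occurrence × Detection:
  #1: 5 × 4 × 3 = 60
  #2: 2 × 5 × 1 = 10
  #3: 3 × 4 × 2 = 24
  #4: 4 × 4 × 4 = 64
  #5: 5 × 3 × 2 = 30
  #6: 3 × 2 × 1 = 6
RPN > 7: #1 (60), #2 (10), #3 (24), #4 (64), #5 (30).
Sum: 60 + 10 + 24 + 64 + 30 = 188.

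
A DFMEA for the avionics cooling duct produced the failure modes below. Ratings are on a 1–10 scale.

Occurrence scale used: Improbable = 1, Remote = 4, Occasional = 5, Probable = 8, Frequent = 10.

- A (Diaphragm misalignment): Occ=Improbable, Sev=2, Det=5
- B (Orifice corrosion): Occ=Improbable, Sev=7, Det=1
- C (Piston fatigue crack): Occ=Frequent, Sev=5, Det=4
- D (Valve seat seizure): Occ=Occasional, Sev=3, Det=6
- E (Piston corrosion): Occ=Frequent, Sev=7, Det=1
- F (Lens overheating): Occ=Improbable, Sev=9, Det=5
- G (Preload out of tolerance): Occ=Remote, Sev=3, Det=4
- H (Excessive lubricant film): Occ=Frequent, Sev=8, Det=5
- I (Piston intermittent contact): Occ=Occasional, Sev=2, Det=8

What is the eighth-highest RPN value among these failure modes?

RPN = Severity × Occurrence × Detection:
  A: 2 × 1 × 5 = 10
  B: 7 × 1 × 1 = 7
  C: 5 × 10 × 4 = 200
  D: 3 × 5 × 6 = 90
  E: 7 × 10 × 1 = 70
  F: 9 × 1 × 5 = 45
  G: 3 × 4 × 4 = 48
  H: 8 × 10 × 5 = 400
  I: 2 × 5 × 8 = 80
Sorted descending: 400, 200, 90, 80, 70, 48, 45, 10, 7.
The eighth-highest RPN is 10 (A).

10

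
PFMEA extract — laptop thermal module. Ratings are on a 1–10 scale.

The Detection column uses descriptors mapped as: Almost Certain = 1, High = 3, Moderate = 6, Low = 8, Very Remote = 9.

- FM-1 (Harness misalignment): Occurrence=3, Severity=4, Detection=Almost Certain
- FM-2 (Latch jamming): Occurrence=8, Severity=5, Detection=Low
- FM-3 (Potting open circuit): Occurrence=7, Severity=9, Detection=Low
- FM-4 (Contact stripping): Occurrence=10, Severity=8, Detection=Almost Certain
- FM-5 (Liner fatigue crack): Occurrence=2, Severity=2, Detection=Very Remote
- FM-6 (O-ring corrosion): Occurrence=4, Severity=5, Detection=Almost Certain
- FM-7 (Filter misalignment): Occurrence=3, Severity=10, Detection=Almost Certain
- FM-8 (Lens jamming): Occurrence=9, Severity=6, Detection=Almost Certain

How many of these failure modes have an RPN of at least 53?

4

RPN = Severity × Occurrence × Detection:
  FM-1: 4 × 3 × 1 = 12
  FM-2: 5 × 8 × 8 = 320
  FM-3: 9 × 7 × 8 = 504
  FM-4: 8 × 10 × 1 = 80
  FM-5: 2 × 2 × 9 = 36
  FM-6: 5 × 4 × 1 = 20
  FM-7: 10 × 3 × 1 = 30
  FM-8: 6 × 9 × 1 = 54
Modes with RPN ≥ 53: FM-2 (320), FM-3 (504), FM-4 (80), FM-8 (54) → 4.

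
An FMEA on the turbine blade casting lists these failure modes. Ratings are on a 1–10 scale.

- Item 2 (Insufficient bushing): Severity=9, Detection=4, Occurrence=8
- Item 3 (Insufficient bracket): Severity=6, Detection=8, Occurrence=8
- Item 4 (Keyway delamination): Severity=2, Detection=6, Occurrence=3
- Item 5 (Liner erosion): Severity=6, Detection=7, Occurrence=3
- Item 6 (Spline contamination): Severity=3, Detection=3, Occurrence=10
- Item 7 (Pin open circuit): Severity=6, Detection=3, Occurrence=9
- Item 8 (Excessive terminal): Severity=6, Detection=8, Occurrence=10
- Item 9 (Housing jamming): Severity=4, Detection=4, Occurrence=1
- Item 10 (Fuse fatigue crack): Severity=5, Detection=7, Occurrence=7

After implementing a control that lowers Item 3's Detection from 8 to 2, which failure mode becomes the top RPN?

RPN = Severity × Occurrence × Detection:
  Item 2: 9 × 8 × 4 = 288
  Item 3: 6 × 8 × 8 = 384
  Item 4: 2 × 3 × 6 = 36
  Item 5: 6 × 3 × 7 = 126
  Item 6: 3 × 10 × 3 = 90
  Item 7: 6 × 9 × 3 = 162
  Item 8: 6 × 10 × 8 = 480
  Item 9: 4 × 1 × 4 = 16
  Item 10: 5 × 7 × 7 = 245
After action: Item 3 → 6 × 8 × 2 = 96.
Revised RPNs: Item 8=480, Item 2=288, Item 10=245, Item 7=162, Item 5=126, Item 3=96, Item 6=90, Item 4=36, Item 9=16.
Highest is now Item 8 (480).

Item 8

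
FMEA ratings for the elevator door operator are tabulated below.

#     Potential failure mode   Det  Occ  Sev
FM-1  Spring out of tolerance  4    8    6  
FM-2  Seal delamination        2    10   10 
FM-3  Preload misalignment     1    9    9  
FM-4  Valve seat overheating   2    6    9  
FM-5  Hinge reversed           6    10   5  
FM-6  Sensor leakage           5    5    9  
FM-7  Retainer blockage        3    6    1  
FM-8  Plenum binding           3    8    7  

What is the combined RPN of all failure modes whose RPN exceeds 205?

RPN = Severity × Occurrence × Detection:
  FM-1: 6 × 8 × 4 = 192
  FM-2: 10 × 10 × 2 = 200
  FM-3: 9 × 9 × 1 = 81
  FM-4: 9 × 6 × 2 = 108
  FM-5: 5 × 10 × 6 = 300
  FM-6: 9 × 5 × 5 = 225
  FM-7: 1 × 6 × 3 = 18
  FM-8: 7 × 8 × 3 = 168
RPN > 205: FM-5 (300), FM-6 (225).
Sum: 300 + 225 = 525.

525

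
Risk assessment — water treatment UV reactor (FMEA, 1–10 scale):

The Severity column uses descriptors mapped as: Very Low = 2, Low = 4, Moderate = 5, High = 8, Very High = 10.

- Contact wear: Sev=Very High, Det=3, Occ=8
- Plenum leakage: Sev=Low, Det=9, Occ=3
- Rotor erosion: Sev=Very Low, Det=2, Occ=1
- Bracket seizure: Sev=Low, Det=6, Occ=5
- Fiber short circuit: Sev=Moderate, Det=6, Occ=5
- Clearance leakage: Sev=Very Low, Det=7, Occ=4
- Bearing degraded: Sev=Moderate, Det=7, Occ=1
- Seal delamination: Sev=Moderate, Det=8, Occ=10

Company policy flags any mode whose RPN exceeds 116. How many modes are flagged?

RPN = Severity × Occurrence × Detection:
  Contact wear: 10 × 8 × 3 = 240
  Plenum leakage: 4 × 3 × 9 = 108
  Rotor erosion: 2 × 1 × 2 = 4
  Bracket seizure: 4 × 5 × 6 = 120
  Fiber short circuit: 5 × 5 × 6 = 150
  Clearance leakage: 2 × 4 × 7 = 56
  Bearing degraded: 5 × 1 × 7 = 35
  Seal delamination: 5 × 10 × 8 = 400
Modes with RPN > 116: Contact wear (240), Bracket seizure (120), Fiber short circuit (150), Seal delamination (400) → 4.

4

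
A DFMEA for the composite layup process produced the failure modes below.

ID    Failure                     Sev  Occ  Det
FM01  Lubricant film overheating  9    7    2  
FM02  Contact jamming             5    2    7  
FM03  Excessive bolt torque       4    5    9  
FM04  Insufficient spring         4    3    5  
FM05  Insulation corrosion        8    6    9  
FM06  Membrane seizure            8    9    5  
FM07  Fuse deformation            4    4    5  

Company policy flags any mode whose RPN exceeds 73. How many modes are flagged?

5

RPN = Severity × Occurrence × Detection:
  FM01: 9 × 7 × 2 = 126
  FM02: 5 × 2 × 7 = 70
  FM03: 4 × 5 × 9 = 180
  FM04: 4 × 3 × 5 = 60
  FM05: 8 × 6 × 9 = 432
  FM06: 8 × 9 × 5 = 360
  FM07: 4 × 4 × 5 = 80
Modes with RPN > 73: FM01 (126), FM03 (180), FM05 (432), FM06 (360), FM07 (80) → 5.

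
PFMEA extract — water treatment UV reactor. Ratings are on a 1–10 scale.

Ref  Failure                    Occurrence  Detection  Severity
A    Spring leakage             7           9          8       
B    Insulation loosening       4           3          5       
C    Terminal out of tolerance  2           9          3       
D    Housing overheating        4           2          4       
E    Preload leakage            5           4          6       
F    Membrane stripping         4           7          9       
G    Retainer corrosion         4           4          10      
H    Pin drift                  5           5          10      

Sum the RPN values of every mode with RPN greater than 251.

RPN = Severity × Occurrence × Detection:
  A: 8 × 7 × 9 = 504
  B: 5 × 4 × 3 = 60
  C: 3 × 2 × 9 = 54
  D: 4 × 4 × 2 = 32
  E: 6 × 5 × 4 = 120
  F: 9 × 4 × 7 = 252
  G: 10 × 4 × 4 = 160
  H: 10 × 5 × 5 = 250
RPN > 251: A (504), F (252).
Sum: 504 + 252 = 756.

756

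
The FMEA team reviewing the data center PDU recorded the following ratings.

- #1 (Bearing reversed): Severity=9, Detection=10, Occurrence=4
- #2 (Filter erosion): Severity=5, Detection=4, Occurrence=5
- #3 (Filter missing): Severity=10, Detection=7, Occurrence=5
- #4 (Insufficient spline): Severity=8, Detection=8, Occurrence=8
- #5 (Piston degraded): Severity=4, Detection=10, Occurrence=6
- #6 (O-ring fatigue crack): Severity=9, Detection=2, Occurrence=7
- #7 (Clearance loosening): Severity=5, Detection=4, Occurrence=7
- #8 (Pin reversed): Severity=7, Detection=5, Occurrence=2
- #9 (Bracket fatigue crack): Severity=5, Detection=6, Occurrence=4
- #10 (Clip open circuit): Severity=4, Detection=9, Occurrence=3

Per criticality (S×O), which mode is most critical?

Criticality = Severity × Occurrence:
  #1: 9 × 4 = 36
  #2: 5 × 5 = 25
  #3: 10 × 5 = 50
  #4: 8 × 8 = 64
  #5: 4 × 6 = 24
  #6: 9 × 7 = 63
  #7: 5 × 7 = 35
  #8: 7 × 2 = 14
  #9: 5 × 4 = 20
  #10: 4 × 3 = 12
Highest criticality is 64 → #4.

#4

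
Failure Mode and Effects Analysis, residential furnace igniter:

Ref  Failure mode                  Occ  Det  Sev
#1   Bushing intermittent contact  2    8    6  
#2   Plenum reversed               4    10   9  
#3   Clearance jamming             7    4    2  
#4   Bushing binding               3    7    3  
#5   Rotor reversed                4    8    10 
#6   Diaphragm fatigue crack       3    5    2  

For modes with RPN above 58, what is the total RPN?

RPN = Severity × Occurrence × Detection:
  #1: 6 × 2 × 8 = 96
  #2: 9 × 4 × 10 = 360
  #3: 2 × 7 × 4 = 56
  #4: 3 × 3 × 7 = 63
  #5: 10 × 4 × 8 = 320
  #6: 2 × 3 × 5 = 30
RPN > 58: #1 (96), #2 (360), #4 (63), #5 (320).
Sum: 96 + 360 + 63 + 320 = 839.

839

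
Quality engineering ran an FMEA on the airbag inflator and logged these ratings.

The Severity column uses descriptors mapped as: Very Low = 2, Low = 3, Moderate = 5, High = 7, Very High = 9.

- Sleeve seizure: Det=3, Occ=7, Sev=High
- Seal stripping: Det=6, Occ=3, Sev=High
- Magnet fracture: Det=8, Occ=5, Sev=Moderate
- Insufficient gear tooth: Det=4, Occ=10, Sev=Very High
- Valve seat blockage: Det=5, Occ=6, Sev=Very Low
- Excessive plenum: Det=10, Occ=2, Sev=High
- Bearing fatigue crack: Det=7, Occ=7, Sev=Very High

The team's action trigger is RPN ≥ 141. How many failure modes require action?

4

RPN = Severity × Occurrence × Detection:
  Sleeve seizure: 7 × 7 × 3 = 147
  Seal stripping: 7 × 3 × 6 = 126
  Magnet fracture: 5 × 5 × 8 = 200
  Insufficient gear tooth: 9 × 10 × 4 = 360
  Valve seat blockage: 2 × 6 × 5 = 60
  Excessive plenum: 7 × 2 × 10 = 140
  Bearing fatigue crack: 9 × 7 × 7 = 441
Modes with RPN ≥ 141: Sleeve seizure (147), Magnet fracture (200), Insufficient gear tooth (360), Bearing fatigue crack (441) → 4.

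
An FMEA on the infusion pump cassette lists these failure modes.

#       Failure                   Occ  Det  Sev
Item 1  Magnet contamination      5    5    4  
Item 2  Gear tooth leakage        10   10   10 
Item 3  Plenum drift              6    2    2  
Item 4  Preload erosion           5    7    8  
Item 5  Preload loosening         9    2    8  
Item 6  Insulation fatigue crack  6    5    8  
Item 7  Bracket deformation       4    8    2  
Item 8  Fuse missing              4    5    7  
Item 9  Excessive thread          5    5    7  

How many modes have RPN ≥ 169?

RPN = Severity × Occurrence × Detection:
  Item 1: 4 × 5 × 5 = 100
  Item 2: 10 × 10 × 10 = 1000
  Item 3: 2 × 6 × 2 = 24
  Item 4: 8 × 5 × 7 = 280
  Item 5: 8 × 9 × 2 = 144
  Item 6: 8 × 6 × 5 = 240
  Item 7: 2 × 4 × 8 = 64
  Item 8: 7 × 4 × 5 = 140
  Item 9: 7 × 5 × 5 = 175
Modes with RPN ≥ 169: Item 2 (1000), Item 4 (280), Item 6 (240), Item 9 (175) → 4.

4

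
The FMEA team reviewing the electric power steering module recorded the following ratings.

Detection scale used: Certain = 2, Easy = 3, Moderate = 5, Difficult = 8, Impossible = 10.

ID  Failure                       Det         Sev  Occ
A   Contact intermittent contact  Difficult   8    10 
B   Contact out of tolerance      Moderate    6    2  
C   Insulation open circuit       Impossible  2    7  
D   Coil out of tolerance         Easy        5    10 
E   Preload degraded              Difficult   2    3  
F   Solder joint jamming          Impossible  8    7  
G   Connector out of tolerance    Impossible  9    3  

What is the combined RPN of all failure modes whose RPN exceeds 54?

1820

RPN = Severity × Occurrence × Detection:
  A: 8 × 10 × 8 = 640
  B: 6 × 2 × 5 = 60
  C: 2 × 7 × 10 = 140
  D: 5 × 10 × 3 = 150
  E: 2 × 3 × 8 = 48
  F: 8 × 7 × 10 = 560
  G: 9 × 3 × 10 = 270
RPN > 54: A (640), B (60), C (140), D (150), F (560), G (270).
Sum: 640 + 60 + 140 + 150 + 560 + 270 = 1820.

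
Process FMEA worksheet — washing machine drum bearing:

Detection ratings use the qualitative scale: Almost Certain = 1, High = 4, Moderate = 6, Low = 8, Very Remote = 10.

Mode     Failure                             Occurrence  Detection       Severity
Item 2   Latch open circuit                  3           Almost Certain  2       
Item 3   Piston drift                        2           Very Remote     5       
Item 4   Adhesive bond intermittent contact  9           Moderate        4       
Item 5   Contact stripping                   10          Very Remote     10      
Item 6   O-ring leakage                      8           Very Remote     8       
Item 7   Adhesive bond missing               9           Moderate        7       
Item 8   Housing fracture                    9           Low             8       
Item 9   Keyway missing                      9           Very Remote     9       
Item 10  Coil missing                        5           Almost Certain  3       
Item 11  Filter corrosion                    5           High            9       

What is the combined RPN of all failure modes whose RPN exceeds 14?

3915

RPN = Severity × Occurrence × Detection:
  Item 2: 2 × 3 × 1 = 6
  Item 3: 5 × 2 × 10 = 100
  Item 4: 4 × 9 × 6 = 216
  Item 5: 10 × 10 × 10 = 1000
  Item 6: 8 × 8 × 10 = 640
  Item 7: 7 × 9 × 6 = 378
  Item 8: 8 × 9 × 8 = 576
  Item 9: 9 × 9 × 10 = 810
  Item 10: 3 × 5 × 1 = 15
  Item 11: 9 × 5 × 4 = 180
RPN > 14: Item 3 (100), Item 4 (216), Item 5 (1000), Item 6 (640), Item 7 (378), Item 8 (576), Item 9 (810), Item 10 (15), Item 11 (180).
Sum: 100 + 216 + 1000 + 640 + 378 + 576 + 810 + 15 + 180 = 3915.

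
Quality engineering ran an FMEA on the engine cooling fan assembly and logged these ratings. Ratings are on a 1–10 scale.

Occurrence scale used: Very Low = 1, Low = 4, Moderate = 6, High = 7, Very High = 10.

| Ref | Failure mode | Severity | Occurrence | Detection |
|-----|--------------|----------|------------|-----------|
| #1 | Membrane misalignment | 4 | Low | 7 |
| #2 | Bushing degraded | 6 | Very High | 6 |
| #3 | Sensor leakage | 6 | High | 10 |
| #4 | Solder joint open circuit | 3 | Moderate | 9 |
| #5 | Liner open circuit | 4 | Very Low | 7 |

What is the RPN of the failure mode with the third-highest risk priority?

RPN = Severity × Occurrence × Detection:
  #1: 4 × 4 × 7 = 112
  #2: 6 × 10 × 6 = 360
  #3: 6 × 7 × 10 = 420
  #4: 3 × 6 × 9 = 162
  #5: 4 × 1 × 7 = 28
Sorted descending: 420, 360, 162, 112, 28.
The third-highest RPN is 162 (#4).

162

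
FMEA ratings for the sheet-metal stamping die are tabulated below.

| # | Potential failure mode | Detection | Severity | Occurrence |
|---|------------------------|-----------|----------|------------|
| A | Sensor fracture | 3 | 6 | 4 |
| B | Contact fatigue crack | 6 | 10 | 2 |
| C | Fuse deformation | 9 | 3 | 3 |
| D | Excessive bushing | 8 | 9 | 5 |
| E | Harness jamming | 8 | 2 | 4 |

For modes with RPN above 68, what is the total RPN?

RPN = Severity × Occurrence × Detection:
  A: 6 × 4 × 3 = 72
  B: 10 × 2 × 6 = 120
  C: 3 × 3 × 9 = 81
  D: 9 × 5 × 8 = 360
  E: 2 × 4 × 8 = 64
RPN > 68: A (72), B (120), C (81), D (360).
Sum: 72 + 120 + 81 + 360 = 633.

633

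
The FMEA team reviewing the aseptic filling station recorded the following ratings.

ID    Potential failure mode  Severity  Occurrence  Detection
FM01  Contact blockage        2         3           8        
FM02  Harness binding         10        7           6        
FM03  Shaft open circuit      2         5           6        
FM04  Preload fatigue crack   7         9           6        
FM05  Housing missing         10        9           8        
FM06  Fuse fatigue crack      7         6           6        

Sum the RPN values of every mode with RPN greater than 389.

RPN = Severity × Occurrence × Detection:
  FM01: 2 × 3 × 8 = 48
  FM02: 10 × 7 × 6 = 420
  FM03: 2 × 5 × 6 = 60
  FM04: 7 × 9 × 6 = 378
  FM05: 10 × 9 × 8 = 720
  FM06: 7 × 6 × 6 = 252
RPN > 389: FM02 (420), FM05 (720).
Sum: 420 + 720 = 1140.

1140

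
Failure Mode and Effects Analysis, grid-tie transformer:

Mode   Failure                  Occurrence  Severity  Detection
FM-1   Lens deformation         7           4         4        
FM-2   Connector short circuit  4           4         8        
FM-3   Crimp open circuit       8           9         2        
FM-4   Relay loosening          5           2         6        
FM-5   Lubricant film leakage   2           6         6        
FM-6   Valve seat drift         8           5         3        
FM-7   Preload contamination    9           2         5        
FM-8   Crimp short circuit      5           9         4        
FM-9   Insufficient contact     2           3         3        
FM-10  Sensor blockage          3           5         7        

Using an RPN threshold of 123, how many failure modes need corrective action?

3

RPN = Severity × Occurrence × Detection:
  FM-1: 4 × 7 × 4 = 112
  FM-2: 4 × 4 × 8 = 128
  FM-3: 9 × 8 × 2 = 144
  FM-4: 2 × 5 × 6 = 60
  FM-5: 6 × 2 × 6 = 72
  FM-6: 5 × 8 × 3 = 120
  FM-7: 2 × 9 × 5 = 90
  FM-8: 9 × 5 × 4 = 180
  FM-9: 3 × 2 × 3 = 18
  FM-10: 5 × 3 × 7 = 105
Modes with RPN ≥ 123: FM-2 (128), FM-3 (144), FM-8 (180) → 3.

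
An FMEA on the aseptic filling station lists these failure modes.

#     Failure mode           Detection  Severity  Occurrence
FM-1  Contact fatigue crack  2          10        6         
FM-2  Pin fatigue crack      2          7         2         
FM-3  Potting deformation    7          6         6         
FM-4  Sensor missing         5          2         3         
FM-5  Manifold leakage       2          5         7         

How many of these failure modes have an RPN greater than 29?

4

RPN = Severity × Occurrence × Detection:
  FM-1: 10 × 6 × 2 = 120
  FM-2: 7 × 2 × 2 = 28
  FM-3: 6 × 6 × 7 = 252
  FM-4: 2 × 3 × 5 = 30
  FM-5: 5 × 7 × 2 = 70
Modes with RPN > 29: FM-1 (120), FM-3 (252), FM-4 (30), FM-5 (70) → 4.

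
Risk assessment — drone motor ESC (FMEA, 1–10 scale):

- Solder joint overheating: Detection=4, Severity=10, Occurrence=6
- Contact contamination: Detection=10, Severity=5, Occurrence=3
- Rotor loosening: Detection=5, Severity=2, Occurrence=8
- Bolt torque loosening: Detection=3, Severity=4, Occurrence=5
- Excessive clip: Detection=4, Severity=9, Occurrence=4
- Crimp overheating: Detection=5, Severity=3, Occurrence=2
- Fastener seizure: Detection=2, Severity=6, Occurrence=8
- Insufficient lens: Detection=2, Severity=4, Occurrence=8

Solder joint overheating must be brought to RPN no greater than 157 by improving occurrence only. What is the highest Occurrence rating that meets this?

Solder joint overheating: S=10, O=6, D=4 → current RPN = 240.
Fixed product = 40. Need 40 × O ≤ 157, so O ≤ 157/40 = 3.92.
Maximum integer Occurrence rating = 3 (gives RPN 120; O=4 would give 160 > 157).

3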